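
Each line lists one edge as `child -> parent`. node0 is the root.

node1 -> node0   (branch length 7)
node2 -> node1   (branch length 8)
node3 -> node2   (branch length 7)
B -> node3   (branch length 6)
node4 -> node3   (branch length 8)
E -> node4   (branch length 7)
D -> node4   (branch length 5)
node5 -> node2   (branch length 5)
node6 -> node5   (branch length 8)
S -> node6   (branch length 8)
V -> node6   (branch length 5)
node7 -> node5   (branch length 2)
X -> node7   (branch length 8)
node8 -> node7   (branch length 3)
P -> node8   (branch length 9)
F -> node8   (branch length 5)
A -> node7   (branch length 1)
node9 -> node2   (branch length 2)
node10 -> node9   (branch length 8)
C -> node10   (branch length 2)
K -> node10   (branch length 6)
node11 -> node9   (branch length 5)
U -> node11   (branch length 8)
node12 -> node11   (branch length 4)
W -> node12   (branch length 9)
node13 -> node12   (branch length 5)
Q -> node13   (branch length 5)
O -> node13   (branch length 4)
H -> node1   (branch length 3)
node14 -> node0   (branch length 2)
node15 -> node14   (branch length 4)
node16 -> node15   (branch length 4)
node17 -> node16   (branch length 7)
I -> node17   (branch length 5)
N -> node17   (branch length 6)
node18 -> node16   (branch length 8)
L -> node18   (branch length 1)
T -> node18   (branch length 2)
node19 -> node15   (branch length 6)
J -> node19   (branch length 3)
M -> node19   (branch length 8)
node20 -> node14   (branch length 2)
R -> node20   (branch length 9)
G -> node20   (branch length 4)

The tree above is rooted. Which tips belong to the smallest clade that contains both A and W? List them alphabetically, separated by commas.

Tracing A: it sits inside (X,(P,F),A).
Tracing W: it sits inside (W,(Q,O)).
The smallest clade enclosing both is ((B,(E,D)),((S,V),(X,(P,F),A)),((C,K),(U,(W,(Q,O))))); the answer is its 15 terminal taxa in alphabetical order.

A, B, C, D, E, F, K, O, P, Q, S, U, V, W, X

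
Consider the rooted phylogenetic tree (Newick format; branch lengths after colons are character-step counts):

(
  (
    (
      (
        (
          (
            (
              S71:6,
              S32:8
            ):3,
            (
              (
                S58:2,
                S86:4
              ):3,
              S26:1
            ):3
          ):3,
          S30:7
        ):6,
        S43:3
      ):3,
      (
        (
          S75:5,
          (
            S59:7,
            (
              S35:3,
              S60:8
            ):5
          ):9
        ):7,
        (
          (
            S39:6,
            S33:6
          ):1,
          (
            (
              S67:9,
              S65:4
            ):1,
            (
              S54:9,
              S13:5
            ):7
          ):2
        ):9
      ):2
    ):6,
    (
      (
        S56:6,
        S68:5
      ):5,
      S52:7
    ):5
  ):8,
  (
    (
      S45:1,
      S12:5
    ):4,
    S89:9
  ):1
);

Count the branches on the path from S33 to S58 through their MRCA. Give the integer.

The MRCA of S33 and S58 is the node subtending (((((S71,S32),((S58,S86),S26)),S30),S43),((S75,(S59,(S35,S60))),((S39,S33),((S67,S65),(S54,S13))))).
From S33 up to that node: 4 branches. From S58 up to the same node: 6 branches. Total: 4 + 6 = 10.

10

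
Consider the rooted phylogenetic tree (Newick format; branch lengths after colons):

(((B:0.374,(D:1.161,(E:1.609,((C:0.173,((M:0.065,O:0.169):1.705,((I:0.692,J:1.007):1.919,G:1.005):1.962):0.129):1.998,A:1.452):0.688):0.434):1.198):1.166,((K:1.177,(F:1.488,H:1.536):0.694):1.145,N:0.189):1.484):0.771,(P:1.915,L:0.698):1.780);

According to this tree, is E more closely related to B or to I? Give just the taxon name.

The MRCA of E and I subtends (E,((C,((M,O),((I,J),G))),A)) (8 taxa).
The MRCA of E and B subtends (B,(D,(E,((C,((M,O),((I,J),G))),A)))) (10 taxa).
The first is nested inside the second, so E shares a more recent common ancestor with I.

I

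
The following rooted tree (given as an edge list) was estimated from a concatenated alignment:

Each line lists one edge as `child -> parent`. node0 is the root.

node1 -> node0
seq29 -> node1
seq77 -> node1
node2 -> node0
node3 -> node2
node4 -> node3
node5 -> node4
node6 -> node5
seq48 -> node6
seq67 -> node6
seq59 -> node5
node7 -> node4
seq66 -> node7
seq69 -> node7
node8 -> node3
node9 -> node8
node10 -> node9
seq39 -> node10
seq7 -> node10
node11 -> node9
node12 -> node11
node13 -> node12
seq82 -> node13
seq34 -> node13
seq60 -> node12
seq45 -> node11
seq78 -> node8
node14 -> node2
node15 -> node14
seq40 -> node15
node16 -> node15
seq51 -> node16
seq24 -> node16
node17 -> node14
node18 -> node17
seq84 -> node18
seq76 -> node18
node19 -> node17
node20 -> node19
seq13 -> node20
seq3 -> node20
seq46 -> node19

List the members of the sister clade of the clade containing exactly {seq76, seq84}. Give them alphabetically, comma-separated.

seq13, seq3, seq46

The clade containing exactly {seq76, seq84} attaches to the tree at the node subtending ((seq84,seq76),((seq13,seq3),seq46)).
The other lineage descending from that same node — the sister group — is ((seq13,seq3),seq46); its 3 tips in alphabetical order are the answer.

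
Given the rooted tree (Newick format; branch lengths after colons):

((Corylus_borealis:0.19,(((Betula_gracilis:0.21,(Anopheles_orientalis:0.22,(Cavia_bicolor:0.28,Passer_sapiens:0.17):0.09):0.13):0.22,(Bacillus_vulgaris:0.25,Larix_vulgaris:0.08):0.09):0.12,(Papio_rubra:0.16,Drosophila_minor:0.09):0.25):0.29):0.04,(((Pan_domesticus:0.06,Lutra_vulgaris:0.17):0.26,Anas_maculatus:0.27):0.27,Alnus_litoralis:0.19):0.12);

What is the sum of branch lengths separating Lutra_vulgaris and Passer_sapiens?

The path runs Lutra_vulgaris → … → MRCA → … → Passer_sapiens; the MRCA is the root of the tree.
Branch lengths along that path: 0.17 + 0.26 + 0.27 + 0.12 + 0.04 + 0.29 + 0.12 + 0.22 + 0.13 + 0.09 + 0.17 = 1.88.

1.88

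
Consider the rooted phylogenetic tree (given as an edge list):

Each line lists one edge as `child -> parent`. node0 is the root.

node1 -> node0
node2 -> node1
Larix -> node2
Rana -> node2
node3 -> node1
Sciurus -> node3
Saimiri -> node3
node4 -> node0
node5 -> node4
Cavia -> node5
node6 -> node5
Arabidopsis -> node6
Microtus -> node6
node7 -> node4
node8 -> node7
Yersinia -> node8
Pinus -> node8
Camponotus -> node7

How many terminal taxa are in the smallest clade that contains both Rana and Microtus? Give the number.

The MRCA of Rana and Microtus is the root, so the clade is the entire tree.
That clade contains 10 terminal taxa: Arabidopsis, Camponotus, Cavia, Larix, Microtus, Pinus, Rana, Saimiri, Sciurus, Yersinia.

10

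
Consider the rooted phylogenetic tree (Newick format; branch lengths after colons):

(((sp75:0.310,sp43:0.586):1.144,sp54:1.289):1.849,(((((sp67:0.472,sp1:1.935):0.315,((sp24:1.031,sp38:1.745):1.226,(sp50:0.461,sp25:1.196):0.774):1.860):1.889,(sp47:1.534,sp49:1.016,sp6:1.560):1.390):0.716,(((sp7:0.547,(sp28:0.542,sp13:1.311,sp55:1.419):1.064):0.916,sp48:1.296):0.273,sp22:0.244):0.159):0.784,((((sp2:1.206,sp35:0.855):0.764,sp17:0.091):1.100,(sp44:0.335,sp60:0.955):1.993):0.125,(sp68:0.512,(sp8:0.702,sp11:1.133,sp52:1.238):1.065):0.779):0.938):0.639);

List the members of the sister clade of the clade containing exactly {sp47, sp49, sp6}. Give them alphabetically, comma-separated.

sp1, sp24, sp25, sp38, sp50, sp67

The clade containing exactly {sp47, sp49, sp6} attaches to the tree at the node subtending (((sp67,sp1),((sp24,sp38),(sp50,sp25))),(sp47,sp49,sp6)).
The other lineage descending from that same node — the sister group — is ((sp67,sp1),((sp24,sp38),(sp50,sp25))); its 6 tips in alphabetical order are the answer.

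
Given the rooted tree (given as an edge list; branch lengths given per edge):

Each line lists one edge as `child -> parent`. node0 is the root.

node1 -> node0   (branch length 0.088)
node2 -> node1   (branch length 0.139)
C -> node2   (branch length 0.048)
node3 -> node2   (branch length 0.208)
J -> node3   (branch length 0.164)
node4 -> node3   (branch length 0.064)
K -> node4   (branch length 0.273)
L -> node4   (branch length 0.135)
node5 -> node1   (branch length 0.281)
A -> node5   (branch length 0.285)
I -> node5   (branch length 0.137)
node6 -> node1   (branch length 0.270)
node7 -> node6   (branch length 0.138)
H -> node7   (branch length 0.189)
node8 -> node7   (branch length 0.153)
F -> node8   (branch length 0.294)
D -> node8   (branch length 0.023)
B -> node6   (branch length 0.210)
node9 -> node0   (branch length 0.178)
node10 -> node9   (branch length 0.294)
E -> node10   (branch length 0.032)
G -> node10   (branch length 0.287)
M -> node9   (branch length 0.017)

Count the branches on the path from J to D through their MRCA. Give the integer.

7

The MRCA of J and D is the node subtending ((C,(J,(K,L))),(A,I),((H,(F,D)),B)).
From J up to that node: 3 branches. From D up to the same node: 4 branches. Total: 3 + 4 = 7.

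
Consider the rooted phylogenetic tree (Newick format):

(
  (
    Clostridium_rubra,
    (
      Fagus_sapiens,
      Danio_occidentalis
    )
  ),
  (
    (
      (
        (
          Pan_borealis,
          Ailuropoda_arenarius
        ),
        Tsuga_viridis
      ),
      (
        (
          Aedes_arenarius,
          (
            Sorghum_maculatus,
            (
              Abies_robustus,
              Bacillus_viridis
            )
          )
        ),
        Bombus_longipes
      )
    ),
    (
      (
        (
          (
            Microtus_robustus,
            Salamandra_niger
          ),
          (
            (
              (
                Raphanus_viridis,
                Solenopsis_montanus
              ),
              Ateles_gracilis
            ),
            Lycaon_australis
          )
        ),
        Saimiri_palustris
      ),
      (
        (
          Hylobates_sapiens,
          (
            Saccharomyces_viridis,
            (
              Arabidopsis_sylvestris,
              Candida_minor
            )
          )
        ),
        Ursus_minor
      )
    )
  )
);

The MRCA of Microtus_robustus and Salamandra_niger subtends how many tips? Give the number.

2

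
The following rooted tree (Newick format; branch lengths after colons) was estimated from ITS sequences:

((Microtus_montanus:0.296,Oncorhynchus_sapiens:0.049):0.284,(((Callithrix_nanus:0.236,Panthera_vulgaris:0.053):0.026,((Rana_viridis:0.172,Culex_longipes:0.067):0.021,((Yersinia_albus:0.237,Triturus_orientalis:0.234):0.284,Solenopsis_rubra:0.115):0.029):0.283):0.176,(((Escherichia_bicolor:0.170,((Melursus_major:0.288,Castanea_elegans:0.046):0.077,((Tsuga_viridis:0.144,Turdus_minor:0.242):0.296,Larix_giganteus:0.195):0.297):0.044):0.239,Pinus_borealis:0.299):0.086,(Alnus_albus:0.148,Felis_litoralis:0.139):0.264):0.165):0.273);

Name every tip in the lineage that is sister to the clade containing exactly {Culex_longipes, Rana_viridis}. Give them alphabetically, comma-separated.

Solenopsis_rubra, Triturus_orientalis, Yersinia_albus

The clade containing exactly {Culex_longipes, Rana_viridis} attaches to the tree at the node subtending ((Rana_viridis,Culex_longipes),((Yersinia_albus,Triturus_orientalis),Solenopsis_rubra)).
The other lineage descending from that same node — the sister group — is ((Yersinia_albus,Triturus_orientalis),Solenopsis_rubra); its 3 tips in alphabetical order are the answer.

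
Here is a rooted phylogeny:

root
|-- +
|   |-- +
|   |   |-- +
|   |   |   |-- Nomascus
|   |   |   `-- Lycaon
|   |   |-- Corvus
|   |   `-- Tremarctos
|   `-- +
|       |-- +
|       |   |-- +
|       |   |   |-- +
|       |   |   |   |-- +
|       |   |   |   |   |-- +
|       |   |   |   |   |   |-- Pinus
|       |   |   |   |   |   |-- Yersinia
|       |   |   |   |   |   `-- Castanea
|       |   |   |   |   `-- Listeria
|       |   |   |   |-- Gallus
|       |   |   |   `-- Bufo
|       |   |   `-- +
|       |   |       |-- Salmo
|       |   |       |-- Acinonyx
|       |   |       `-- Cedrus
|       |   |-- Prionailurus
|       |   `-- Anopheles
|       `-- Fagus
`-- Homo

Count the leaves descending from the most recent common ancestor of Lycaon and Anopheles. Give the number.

16

The MRCA of Lycaon and Anopheles is the node subtending (((Nomascus,Lycaon),Corvus,Tremarctos),((((((Pinus,Yersinia,Castanea),Listeria),Gallus,Bufo),(Salmo,Acinonyx,Cedrus)),Prionailurus,Anopheles),Fagus)).
That clade contains 16 terminal taxa: Acinonyx, Anopheles, Bufo, Castanea, Cedrus, Corvus, Fagus, Gallus, Listeria, Lycaon, Nomascus, Pinus, Prionailurus, Salmo, Tremarctos, Yersinia.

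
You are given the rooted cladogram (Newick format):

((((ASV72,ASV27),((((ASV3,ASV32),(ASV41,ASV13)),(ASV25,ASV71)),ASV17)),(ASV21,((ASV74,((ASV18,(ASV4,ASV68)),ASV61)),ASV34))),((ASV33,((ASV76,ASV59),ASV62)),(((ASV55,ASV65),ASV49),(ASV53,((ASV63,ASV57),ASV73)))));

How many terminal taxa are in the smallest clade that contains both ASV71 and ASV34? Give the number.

The MRCA of ASV71 and ASV34 is the node subtending (((ASV72,ASV27),((((ASV3,ASV32),(ASV41,ASV13)),(ASV25,ASV71)),ASV17)),(ASV21,((ASV74,((ASV18,(ASV4,ASV68)),ASV61)),ASV34))).
That clade contains 16 terminal taxa: ASV13, ASV17, ASV18, ASV21, ASV25, ASV27, ASV3, ASV32, ASV34, ASV4, ASV41, ASV61, ASV68, ASV71, ASV72, ASV74.

16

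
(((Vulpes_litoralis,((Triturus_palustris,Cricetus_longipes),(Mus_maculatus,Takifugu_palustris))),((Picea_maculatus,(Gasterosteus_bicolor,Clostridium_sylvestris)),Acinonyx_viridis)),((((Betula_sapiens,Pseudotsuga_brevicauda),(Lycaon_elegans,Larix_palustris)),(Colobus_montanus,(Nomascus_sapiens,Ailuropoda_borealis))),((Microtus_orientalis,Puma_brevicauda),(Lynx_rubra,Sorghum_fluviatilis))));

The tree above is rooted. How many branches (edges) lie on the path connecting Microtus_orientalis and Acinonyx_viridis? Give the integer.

The MRCA of Microtus_orientalis and Acinonyx_viridis is the root of the tree.
From Microtus_orientalis up to that node: 4 branches. From Acinonyx_viridis up to the same node: 3 branches. Total: 4 + 3 = 7.

7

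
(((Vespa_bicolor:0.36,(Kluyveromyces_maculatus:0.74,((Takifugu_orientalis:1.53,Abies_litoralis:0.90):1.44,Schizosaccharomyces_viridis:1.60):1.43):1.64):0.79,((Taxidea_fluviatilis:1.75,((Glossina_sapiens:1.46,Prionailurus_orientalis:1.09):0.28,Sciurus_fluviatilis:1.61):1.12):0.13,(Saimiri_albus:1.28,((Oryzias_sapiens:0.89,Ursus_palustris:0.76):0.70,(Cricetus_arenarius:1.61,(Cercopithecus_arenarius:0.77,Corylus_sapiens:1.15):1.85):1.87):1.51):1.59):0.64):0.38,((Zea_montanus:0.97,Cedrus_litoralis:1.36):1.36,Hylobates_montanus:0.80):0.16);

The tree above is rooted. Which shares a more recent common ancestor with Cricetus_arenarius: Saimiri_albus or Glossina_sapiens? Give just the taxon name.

Saimiri_albus

The MRCA of Cricetus_arenarius and Saimiri_albus subtends (Saimiri_albus,((Oryzias_sapiens,Ursus_palustris),(Cricetus_arenarius,(Cercopithecus_arenarius,Corylus_sapiens)))) (6 taxa).
The MRCA of Cricetus_arenarius and Glossina_sapiens subtends ((Taxidea_fluviatilis,((Glossina_sapiens,Prionailurus_orientalis),Sciurus_fluviatilis)),(Saimiri_albus,((Oryzias_sapiens,Ursus_palustris),(Cricetus_arenarius,(Cercopithecus_arenarius,Corylus_sapiens))))) (10 taxa).
The first is nested inside the second, so Cricetus_arenarius shares a more recent common ancestor with Saimiri_albus.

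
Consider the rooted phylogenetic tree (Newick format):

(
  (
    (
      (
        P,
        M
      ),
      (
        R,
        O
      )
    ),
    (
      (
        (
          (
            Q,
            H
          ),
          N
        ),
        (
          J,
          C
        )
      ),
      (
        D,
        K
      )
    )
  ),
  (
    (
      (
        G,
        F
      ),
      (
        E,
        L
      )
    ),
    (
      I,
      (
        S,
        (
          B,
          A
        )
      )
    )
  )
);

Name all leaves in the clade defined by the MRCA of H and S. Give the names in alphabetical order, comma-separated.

A, B, C, D, E, F, G, H, I, J, K, L, M, N, O, P, Q, R, S

Tracing H: it sits inside (Q,H).
Tracing S: it sits inside (S,(B,A)).
The smallest clade enclosing both is the whole tree (their MRCA is the root), so the answer is all 19 tips in alphabetical order.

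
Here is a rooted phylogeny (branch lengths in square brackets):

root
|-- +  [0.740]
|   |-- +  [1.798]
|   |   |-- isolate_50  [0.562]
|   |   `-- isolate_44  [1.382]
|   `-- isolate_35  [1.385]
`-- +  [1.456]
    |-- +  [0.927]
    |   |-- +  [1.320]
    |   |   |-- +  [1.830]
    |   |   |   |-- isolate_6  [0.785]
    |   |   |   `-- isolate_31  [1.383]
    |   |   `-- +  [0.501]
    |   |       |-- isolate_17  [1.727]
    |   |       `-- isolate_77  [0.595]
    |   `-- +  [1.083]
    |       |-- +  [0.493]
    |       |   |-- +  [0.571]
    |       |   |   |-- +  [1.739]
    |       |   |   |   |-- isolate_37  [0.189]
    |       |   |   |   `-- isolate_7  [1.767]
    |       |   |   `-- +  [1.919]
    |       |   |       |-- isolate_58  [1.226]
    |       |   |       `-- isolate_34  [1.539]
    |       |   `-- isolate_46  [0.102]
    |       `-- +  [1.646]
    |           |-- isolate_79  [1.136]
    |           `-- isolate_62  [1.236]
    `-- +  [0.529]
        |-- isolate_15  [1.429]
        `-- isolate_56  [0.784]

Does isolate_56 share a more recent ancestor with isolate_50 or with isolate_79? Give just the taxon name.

isolate_79

The MRCA of isolate_56 and isolate_79 subtends ((((isolate_6,isolate_31),(isolate_17,isolate_77)),((((isolate_37,isolate_7),(isolate_58,isolate_34)),isolate_46),(isolate_79,isolate_62))),(isolate_15,isolate_56)) (13 taxa).
The MRCA of isolate_56 and isolate_50 is the root, subtending the entire tree (16 taxa).
The first is nested inside the second, so isolate_56 shares a more recent common ancestor with isolate_79.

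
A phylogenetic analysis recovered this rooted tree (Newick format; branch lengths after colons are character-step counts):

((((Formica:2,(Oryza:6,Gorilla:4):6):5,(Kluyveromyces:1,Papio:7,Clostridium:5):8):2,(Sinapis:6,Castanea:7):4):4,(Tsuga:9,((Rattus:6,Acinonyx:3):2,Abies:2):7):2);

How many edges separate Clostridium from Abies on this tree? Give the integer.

7

The MRCA of Clostridium and Abies is the root of the tree.
From Clostridium up to that node: 4 branches. From Abies up to the same node: 3 branches. Total: 4 + 3 = 7.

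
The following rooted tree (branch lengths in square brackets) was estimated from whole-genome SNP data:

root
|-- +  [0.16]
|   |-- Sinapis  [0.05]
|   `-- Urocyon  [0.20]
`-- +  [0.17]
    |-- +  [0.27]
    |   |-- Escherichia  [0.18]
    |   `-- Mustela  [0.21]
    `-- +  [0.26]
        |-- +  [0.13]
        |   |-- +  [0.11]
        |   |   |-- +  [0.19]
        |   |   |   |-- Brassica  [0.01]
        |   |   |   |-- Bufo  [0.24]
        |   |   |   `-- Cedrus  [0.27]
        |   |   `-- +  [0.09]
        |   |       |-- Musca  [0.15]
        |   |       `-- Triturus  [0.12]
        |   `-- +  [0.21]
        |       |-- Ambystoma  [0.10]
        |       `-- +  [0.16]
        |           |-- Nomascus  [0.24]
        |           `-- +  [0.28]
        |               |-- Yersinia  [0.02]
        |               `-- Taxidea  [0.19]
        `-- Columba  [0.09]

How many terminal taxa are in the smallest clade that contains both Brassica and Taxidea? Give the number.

The MRCA of Brassica and Taxidea is the node subtending (((Brassica,Bufo,Cedrus),(Musca,Triturus)),(Ambystoma,(Nomascus,(Yersinia,Taxidea)))).
That clade contains 9 terminal taxa: Ambystoma, Brassica, Bufo, Cedrus, Musca, Nomascus, Taxidea, Triturus, Yersinia.

9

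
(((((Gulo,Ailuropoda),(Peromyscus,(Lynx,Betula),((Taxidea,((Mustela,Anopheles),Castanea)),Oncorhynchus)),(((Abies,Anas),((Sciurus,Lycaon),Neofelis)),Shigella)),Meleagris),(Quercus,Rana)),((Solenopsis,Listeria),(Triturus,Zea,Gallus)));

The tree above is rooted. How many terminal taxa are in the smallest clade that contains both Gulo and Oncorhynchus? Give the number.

16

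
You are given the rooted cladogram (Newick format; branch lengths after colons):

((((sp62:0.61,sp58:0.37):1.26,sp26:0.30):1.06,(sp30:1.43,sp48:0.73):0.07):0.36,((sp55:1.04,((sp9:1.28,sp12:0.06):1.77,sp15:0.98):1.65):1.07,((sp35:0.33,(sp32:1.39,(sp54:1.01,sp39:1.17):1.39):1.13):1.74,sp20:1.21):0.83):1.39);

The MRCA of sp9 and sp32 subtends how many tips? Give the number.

The MRCA of sp9 and sp32 is the node subtending ((sp55,((sp9,sp12),sp15)),((sp35,(sp32,(sp54,sp39))),sp20)).
That clade contains 9 terminal taxa: sp12, sp15, sp20, sp32, sp35, sp39, sp54, sp55, sp9.

9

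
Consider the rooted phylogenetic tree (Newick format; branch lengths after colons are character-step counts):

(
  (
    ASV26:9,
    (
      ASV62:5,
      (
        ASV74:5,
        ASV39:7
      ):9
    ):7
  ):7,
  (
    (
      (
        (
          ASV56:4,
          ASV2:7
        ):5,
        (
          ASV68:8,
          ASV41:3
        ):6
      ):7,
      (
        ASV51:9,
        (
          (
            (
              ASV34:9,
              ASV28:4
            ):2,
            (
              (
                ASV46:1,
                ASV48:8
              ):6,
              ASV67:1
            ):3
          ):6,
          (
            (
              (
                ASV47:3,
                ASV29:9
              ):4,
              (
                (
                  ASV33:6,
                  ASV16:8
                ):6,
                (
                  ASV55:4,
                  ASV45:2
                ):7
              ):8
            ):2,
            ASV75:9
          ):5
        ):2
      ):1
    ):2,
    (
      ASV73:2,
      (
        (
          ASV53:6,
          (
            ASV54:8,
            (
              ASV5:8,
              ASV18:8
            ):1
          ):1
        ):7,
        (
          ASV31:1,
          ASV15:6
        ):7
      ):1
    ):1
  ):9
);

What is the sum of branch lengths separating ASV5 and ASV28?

36

The path runs ASV5 → … → MRCA → … → ASV28; the MRCA is the node subtending ((((ASV56,ASV2),(ASV68,ASV41)),(ASV51,(((ASV34,ASV28),((ASV46,ASV48),ASV67)),(((ASV47,ASV29),((ASV33,ASV16),(ASV55,ASV45))),ASV75)))),(ASV73,((ASV53,(ASV54,(ASV5,ASV18))),(ASV31,ASV15)))).
Branch lengths along that path: 8 + 1 + 1 + 7 + 1 + 1 + 2 + 1 + 2 + 6 + 2 + 4 = 36.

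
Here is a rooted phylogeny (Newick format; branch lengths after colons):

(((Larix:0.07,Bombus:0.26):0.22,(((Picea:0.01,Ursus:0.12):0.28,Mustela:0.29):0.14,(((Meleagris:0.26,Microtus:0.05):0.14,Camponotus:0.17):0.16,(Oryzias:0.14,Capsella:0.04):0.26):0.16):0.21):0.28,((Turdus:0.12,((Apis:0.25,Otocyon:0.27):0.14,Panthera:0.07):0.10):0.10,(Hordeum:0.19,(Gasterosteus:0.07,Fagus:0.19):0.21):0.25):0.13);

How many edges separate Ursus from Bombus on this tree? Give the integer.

The MRCA of Ursus and Bombus is the node subtending ((Larix,Bombus),(((Picea,Ursus),Mustela),(((Meleagris,Microtus),Camponotus),(Oryzias,Capsella)))).
From Ursus up to that node: 4 branches. From Bombus up to the same node: 2 branches. Total: 4 + 2 = 6.

6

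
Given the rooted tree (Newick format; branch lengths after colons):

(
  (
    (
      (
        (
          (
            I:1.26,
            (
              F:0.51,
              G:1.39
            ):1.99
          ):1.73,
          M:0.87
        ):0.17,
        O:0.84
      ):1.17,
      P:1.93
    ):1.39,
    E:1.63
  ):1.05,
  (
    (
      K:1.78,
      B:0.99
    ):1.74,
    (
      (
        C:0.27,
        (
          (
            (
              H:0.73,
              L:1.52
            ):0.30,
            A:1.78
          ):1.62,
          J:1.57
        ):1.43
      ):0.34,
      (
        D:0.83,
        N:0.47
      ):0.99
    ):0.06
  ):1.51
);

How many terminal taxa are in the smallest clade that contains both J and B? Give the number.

The MRCA of J and B is the node subtending ((K,B),((C,(((H,L),A),J)),(D,N))).
That clade contains 9 terminal taxa: A, B, C, D, H, J, K, L, N.

9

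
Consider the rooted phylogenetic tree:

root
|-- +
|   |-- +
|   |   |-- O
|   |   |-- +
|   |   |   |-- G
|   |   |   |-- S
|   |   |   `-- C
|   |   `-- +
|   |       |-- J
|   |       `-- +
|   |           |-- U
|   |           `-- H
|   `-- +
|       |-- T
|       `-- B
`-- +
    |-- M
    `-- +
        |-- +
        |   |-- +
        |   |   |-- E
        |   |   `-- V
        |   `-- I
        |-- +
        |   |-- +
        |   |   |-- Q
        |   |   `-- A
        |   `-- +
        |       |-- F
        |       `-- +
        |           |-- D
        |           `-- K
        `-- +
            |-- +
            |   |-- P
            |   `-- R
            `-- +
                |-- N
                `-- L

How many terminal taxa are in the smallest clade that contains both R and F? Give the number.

12

The MRCA of R and F is the node subtending (((E,V),I),((Q,A),(F,(D,K))),((P,R),(N,L))).
That clade contains 12 terminal taxa: A, D, E, F, I, K, L, N, P, Q, R, V.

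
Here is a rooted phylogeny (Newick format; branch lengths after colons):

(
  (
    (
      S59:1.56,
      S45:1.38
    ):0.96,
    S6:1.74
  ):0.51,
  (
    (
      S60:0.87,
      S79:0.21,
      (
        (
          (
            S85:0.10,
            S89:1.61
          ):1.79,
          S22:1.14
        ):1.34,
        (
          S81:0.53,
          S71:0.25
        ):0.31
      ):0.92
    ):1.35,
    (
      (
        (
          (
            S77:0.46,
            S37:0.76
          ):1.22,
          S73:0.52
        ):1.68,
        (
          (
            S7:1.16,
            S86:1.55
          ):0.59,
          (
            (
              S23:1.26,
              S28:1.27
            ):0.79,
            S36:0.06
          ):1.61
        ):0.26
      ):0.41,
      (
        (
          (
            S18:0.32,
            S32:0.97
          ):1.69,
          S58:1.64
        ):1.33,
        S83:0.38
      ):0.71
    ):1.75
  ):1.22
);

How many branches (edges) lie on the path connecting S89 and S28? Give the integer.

11

The MRCA of S89 and S28 is the node subtending ((S60,S79,(((S85,S89),S22),(S81,S71))),((((S77,S37),S73),((S7,S86),((S23,S28),S36))),(((S18,S32),S58),S83))).
From S89 up to that node: 5 branches. From S28 up to the same node: 6 branches. Total: 5 + 6 = 11.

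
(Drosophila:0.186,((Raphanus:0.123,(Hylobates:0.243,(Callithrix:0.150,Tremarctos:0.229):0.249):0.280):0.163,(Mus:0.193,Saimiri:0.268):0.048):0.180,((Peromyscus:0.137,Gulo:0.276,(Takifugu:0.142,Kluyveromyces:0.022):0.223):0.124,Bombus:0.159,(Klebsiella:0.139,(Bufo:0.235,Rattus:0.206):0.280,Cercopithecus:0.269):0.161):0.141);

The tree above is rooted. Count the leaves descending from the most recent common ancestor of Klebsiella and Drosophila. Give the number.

16

The MRCA of Klebsiella and Drosophila is the root, so the clade is the entire tree.
That clade contains 16 terminal taxa: Bombus, Bufo, Callithrix, Cercopithecus, Drosophila, Gulo, Hylobates, Klebsiella, Kluyveromyces, Mus, Peromyscus, Raphanus, Rattus, Saimiri, Takifugu, Tremarctos.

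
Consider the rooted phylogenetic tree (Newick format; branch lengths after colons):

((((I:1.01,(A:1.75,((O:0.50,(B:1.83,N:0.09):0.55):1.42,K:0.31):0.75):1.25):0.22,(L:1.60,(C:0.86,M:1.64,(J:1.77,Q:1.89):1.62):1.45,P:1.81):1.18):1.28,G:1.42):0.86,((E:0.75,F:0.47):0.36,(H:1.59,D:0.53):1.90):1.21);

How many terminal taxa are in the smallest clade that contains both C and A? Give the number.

12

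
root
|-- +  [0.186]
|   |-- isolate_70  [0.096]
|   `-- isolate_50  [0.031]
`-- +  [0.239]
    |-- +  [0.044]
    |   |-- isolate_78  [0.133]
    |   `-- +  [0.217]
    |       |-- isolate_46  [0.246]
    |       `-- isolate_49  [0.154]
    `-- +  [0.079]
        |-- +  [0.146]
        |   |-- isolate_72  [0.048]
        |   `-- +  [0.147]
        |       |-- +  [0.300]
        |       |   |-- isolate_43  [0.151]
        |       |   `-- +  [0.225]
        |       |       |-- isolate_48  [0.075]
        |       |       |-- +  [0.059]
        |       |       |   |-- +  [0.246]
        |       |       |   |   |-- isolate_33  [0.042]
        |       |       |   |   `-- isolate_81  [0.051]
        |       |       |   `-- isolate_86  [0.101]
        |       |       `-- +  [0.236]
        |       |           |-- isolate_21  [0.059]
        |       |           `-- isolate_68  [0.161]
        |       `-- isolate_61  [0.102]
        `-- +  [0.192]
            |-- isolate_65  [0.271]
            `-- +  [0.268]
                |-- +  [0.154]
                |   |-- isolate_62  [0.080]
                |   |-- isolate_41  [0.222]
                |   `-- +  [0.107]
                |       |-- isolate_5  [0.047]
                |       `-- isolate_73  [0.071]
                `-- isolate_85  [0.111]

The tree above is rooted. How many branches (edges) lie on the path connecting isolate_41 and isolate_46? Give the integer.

The MRCA of isolate_41 and isolate_46 is the node subtending ((isolate_78,(isolate_46,isolate_49)),((isolate_72,((isolate_43,(isolate_48,((isolate_33,isolate_81),isolate_86),(isolate_21,isolate_68))),isolate_61)),(isolate_65,((isolate_62,isolate_41,(isolate_5,isolate_73)),isolate_85)))).
From isolate_41 up to that node: 5 branches. From isolate_46 up to the same node: 3 branches. Total: 5 + 3 = 8.

8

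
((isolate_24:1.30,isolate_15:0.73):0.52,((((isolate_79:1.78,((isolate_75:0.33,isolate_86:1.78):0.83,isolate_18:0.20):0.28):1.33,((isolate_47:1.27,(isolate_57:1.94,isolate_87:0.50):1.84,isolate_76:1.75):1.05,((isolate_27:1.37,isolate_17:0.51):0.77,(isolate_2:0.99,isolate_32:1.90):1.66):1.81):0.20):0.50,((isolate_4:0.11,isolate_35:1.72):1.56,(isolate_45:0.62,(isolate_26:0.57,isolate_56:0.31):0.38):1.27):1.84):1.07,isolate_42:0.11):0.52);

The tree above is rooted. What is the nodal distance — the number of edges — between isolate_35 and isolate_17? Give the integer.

The MRCA of isolate_35 and isolate_17 is the node subtending (((isolate_79,((isolate_75,isolate_86),isolate_18)),((isolate_47,(isolate_57,isolate_87),isolate_76),((isolate_27,isolate_17),(isolate_2,isolate_32)))),((isolate_4,isolate_35),(isolate_45,(isolate_26,isolate_56)))).
From isolate_35 up to that node: 3 branches. From isolate_17 up to the same node: 5 branches. Total: 3 + 5 = 8.

8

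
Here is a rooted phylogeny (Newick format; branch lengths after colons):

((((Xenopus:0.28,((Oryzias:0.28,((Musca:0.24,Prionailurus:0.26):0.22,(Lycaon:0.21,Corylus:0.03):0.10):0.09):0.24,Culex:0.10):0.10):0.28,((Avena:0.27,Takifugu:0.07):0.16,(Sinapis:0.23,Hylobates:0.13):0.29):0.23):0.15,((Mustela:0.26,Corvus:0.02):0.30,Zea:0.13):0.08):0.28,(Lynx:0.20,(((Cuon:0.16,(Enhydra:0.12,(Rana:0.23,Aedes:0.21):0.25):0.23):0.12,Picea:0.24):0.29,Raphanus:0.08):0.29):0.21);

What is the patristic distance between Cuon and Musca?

2.67

The path runs Cuon → … → MRCA → … → Musca; the MRCA is the root of the tree.
Branch lengths along that path: 0.16 + 0.12 + 0.29 + 0.29 + 0.21 + 0.28 + 0.15 + 0.28 + 0.10 + 0.24 + 0.09 + 0.22 + 0.24 = 2.67.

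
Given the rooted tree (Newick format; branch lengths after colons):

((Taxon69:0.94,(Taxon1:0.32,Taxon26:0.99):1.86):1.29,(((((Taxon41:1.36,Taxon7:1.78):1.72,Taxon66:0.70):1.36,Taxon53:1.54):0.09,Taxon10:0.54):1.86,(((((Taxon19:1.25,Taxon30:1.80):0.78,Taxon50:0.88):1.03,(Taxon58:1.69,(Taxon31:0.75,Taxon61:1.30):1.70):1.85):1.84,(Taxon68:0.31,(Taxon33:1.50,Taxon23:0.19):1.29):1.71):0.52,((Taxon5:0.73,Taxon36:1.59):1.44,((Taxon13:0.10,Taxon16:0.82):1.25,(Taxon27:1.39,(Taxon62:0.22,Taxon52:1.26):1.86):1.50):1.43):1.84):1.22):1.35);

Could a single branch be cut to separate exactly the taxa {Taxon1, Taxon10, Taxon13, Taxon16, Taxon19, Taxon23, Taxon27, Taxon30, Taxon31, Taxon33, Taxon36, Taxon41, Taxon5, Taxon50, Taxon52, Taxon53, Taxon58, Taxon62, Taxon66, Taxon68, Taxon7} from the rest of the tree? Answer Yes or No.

No

The MRCA of the listed taxa is the root, so the smallest clade containing them is the whole tree.
That clade also contains Taxon26, Taxon61, Taxon69, which are not in the proposed group, so the group is not monophyletic.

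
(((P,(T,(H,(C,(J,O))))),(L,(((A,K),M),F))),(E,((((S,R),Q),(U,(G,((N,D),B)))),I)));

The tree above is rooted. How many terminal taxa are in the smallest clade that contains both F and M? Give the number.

The MRCA of F and M is the node subtending (((A,K),M),F).
That clade contains 4 terminal taxa: A, F, K, M.

4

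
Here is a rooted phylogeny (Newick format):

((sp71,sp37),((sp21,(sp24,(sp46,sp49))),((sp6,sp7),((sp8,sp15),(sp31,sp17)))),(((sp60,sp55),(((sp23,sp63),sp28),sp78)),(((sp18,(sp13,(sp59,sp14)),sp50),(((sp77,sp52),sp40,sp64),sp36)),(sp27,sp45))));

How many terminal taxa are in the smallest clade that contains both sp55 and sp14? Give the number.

The MRCA of sp55 and sp14 is the node subtending (((sp60,sp55),(((sp23,sp63),sp28),sp78)),(((sp18,(sp13,(sp59,sp14)),sp50),(((sp77,sp52),sp40,sp64),sp36)),(sp27,sp45))).
That clade contains 18 terminal taxa: sp13, sp14, sp18, sp23, sp27, sp28, sp36, sp40, sp45, sp50, sp52, sp55, sp59, sp60, sp63, sp64, sp77, sp78.

18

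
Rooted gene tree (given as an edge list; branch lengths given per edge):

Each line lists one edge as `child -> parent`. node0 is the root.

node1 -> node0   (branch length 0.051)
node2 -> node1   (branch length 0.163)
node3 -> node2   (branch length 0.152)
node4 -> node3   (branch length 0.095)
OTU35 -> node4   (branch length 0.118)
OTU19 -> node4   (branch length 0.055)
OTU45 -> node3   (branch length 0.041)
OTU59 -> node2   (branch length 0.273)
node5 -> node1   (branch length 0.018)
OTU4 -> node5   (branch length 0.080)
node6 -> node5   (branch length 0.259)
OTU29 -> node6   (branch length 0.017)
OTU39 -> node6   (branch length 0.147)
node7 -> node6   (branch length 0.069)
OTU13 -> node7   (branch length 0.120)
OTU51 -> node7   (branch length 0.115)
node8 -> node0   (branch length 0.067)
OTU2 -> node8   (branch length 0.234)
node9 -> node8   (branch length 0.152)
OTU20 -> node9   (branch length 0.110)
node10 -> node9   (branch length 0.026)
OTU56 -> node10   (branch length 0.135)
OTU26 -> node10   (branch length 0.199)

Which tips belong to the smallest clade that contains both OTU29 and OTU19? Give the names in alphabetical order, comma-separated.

OTU13, OTU19, OTU29, OTU35, OTU39, OTU4, OTU45, OTU51, OTU59

Tracing OTU29: it sits inside (OTU29,OTU39,(OTU13,OTU51)).
Tracing OTU19: it sits inside (OTU35,OTU19).
The smallest clade enclosing both is ((((OTU35,OTU19),OTU45),OTU59),(OTU4,(OTU29,OTU39,(OTU13,OTU51)))); the answer is its 9 terminal taxa in alphabetical order.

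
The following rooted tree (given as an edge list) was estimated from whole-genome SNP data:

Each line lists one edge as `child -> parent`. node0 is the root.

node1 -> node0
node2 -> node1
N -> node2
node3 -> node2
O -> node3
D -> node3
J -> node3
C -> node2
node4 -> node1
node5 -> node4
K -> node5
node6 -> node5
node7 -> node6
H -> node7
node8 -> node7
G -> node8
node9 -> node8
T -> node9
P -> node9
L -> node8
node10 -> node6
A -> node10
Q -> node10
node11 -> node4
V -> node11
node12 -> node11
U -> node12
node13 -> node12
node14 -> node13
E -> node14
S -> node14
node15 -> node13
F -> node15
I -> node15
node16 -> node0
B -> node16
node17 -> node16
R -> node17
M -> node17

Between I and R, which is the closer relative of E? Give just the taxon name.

The MRCA of E and I subtends ((E,S),(F,I)) (4 taxa).
The MRCA of E and R is the root, subtending the entire tree (22 taxa).
The first is nested inside the second, so E shares a more recent common ancestor with I.

I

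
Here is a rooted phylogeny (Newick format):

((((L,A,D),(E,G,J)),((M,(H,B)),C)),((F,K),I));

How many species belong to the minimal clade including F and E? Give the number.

13

The MRCA of F and E is the root, so the clade is the entire tree.
That clade contains 13 terminal taxa: A, B, C, D, E, F, G, H, I, J, K, L, M.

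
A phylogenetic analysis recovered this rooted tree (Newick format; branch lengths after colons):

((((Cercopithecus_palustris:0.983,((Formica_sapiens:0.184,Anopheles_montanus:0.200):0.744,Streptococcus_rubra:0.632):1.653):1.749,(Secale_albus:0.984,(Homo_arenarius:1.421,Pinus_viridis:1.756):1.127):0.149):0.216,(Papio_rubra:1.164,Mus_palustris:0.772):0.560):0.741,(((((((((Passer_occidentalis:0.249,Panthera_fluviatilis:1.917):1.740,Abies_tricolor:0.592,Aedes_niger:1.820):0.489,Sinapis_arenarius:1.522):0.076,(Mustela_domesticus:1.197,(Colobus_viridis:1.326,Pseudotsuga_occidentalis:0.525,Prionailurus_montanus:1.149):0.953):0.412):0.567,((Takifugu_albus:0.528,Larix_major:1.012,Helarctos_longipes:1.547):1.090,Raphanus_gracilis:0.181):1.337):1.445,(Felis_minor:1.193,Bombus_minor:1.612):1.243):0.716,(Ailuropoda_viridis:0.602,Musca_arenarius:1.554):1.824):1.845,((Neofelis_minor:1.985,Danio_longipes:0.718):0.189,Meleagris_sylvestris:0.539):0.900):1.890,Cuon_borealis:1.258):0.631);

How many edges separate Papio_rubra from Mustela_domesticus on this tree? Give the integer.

11

The MRCA of Papio_rubra and Mustela_domesticus is the root of the tree.
From Papio_rubra up to that node: 3 branches. From Mustela_domesticus up to the same node: 8 branches. Total: 3 + 8 = 11.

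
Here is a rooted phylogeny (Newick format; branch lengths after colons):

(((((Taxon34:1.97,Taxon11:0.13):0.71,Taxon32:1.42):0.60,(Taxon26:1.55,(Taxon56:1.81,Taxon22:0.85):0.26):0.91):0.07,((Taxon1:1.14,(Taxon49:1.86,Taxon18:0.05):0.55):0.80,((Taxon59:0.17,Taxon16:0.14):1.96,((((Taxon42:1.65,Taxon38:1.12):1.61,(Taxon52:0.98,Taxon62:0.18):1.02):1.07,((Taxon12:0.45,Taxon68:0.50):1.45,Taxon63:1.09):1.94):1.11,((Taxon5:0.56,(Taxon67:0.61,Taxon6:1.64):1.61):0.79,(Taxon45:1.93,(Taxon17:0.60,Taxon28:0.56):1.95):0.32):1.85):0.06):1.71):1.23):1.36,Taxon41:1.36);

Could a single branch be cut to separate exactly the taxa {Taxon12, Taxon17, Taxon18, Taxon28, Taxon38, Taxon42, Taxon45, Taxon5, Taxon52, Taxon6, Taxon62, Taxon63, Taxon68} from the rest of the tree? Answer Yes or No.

No

The MRCA of the listed taxa subtends ((Taxon1,(Taxon49,Taxon18)),((Taxon59,Taxon16),((((Taxon42,Taxon38),(Taxon52,Taxon62)),((Taxon12,Taxon68),Taxon63)),((Taxon5,(Taxon67,Taxon6)),(Taxon45,(Taxon17,Taxon28)))))).
That clade also contains Taxon1, Taxon16, Taxon49, Taxon59, Taxon67, which are not in the proposed group, so the group is not monophyletic.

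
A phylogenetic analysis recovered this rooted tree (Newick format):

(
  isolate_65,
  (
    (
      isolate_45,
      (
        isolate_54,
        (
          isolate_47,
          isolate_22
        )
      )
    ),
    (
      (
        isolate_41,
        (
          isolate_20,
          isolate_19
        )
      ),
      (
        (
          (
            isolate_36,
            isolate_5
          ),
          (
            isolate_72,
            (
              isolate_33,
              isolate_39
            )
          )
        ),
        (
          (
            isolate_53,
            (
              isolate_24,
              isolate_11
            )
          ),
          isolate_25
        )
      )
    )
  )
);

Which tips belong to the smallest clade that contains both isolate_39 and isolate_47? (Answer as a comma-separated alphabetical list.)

isolate_11, isolate_19, isolate_20, isolate_22, isolate_24, isolate_25, isolate_33, isolate_36, isolate_39, isolate_41, isolate_45, isolate_47, isolate_5, isolate_53, isolate_54, isolate_72

Tracing isolate_39: it sits inside (isolate_33,isolate_39).
Tracing isolate_47: it sits inside (isolate_47,isolate_22).
The smallest clade enclosing both is ((isolate_45,(isolate_54,(isolate_47,isolate_22))),((isolate_41,(isolate_20,isolate_19)),(((isolate_36,isolate_5),(isolate_72,(isolate_33,isolate_39))),((isolate_53,(isolate_24,isolate_11)),isolate_25)))); the answer is its 16 terminal taxa in alphabetical order.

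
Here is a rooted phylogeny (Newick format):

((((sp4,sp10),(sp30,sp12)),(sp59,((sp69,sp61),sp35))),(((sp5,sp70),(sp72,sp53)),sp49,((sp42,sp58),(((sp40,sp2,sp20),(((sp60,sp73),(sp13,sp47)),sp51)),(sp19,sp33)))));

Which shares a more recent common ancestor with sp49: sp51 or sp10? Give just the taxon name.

sp51

The MRCA of sp49 and sp51 subtends (((sp5,sp70),(sp72,sp53)),sp49,((sp42,sp58),(((sp40,sp2,sp20),(((sp60,sp73),(sp13,sp47)),sp51)),(sp19,sp33)))) (17 taxa).
The MRCA of sp49 and sp10 is the root, subtending the entire tree (25 taxa).
The first is nested inside the second, so sp49 shares a more recent common ancestor with sp51.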